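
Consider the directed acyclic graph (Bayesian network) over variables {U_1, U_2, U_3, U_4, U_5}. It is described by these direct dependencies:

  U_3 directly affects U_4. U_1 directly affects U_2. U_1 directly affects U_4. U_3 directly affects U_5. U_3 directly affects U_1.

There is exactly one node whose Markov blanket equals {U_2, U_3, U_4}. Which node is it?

The target node must have every member of {U_2, U_3, U_4} as a parent, child, or co-parent, and no others.
Parents of U_1: U_3; children: U_2, U_4; co-parents: U_3.
These exactly cover the given set, so the node is U_1.

U_1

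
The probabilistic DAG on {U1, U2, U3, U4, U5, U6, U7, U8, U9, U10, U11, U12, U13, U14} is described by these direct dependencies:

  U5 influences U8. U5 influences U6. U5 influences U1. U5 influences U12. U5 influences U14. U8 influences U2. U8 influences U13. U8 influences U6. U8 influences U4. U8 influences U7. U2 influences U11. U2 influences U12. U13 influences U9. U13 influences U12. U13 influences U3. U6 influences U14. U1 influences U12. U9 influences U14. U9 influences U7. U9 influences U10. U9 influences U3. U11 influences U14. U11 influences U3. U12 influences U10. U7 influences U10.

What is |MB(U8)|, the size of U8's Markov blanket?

Pa(U8) = {U5}.
Ch(U8) = {U2, U4, U6, U7, U13}.
Other parents of U8's children:
  U2 has no other parent.
  U13: no additional parents.
  U6's other parent is U5.
  U4 has no other parent.
  U7 also has parent U9.
MB(U8) = {U2, U4, U5, U6, U7, U9, U13}, which has 7 nodes.

7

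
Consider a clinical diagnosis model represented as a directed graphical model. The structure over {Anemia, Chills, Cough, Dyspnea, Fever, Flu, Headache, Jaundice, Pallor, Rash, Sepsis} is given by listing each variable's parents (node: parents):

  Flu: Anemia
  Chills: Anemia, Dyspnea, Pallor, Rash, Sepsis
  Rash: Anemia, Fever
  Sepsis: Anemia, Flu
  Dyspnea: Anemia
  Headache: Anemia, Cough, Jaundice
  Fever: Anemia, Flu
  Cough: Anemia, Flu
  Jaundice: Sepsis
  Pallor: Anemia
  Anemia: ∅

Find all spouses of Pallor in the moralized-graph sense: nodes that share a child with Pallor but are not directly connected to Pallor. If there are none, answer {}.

Children of Pallor: Chills.
  Chills: Anemia, Dyspnea, Rash, Sepsis
Excluding nodes already adjacent to Pallor (Anemia, Chills), the co-parent-only contribution is {Dyspnea, Rash, Sepsis}.

{Dyspnea, Rash, Sepsis}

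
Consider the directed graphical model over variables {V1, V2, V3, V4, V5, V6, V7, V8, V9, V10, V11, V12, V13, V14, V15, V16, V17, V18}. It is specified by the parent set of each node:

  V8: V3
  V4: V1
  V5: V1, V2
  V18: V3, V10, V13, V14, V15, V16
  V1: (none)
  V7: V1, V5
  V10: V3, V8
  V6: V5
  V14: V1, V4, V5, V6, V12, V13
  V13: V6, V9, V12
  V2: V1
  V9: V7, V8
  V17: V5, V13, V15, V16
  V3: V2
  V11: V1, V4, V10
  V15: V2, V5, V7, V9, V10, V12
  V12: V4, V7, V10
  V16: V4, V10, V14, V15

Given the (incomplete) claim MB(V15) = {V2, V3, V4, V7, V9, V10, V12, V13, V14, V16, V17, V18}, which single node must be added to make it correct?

Recall MB(v) = parents ∪ children ∪ spouses, where spouses are the other parents of v's children.
V15 has children V16, V17, V18.
V15 has parents V2, V5, V7, V9, V10, V12.
Co-parents of V15 (other parents of its children):
  parents(V16) \ {V15} = {V4, V10, V14}.
  V17 also has parents V5, V13, V16.
  V18 also has parents V3, V10, V13, V14, V16.
MB(V15) = {V2, V3, V4, V5, V7, V9, V10, V12, V13, V14, V16, V17, V18}.
Comparing with the claimed set, V5 is missing.

V5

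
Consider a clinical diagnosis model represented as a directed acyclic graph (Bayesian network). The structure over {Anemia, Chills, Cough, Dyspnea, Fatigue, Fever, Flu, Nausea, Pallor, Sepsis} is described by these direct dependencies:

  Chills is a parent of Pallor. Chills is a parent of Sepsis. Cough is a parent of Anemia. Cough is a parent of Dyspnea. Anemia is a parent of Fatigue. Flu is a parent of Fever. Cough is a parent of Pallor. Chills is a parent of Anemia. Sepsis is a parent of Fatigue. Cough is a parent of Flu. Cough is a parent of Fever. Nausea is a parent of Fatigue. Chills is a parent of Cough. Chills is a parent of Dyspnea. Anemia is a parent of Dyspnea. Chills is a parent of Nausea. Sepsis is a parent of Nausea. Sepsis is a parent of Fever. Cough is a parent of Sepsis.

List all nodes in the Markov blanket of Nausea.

{Anemia, Chills, Fatigue, Sepsis}

Pa(Nausea) = {Chills, Sepsis}.
Children of Nausea: Fatigue.
For each child, the remaining parents (spouses of Nausea):
  Fatigue's other parents are Anemia, Sepsis.
Union: {Chills, Sepsis} ∪ {Fatigue} ∪ {Anemia, Sepsis} = {Anemia, Chills, Fatigue, Sepsis}.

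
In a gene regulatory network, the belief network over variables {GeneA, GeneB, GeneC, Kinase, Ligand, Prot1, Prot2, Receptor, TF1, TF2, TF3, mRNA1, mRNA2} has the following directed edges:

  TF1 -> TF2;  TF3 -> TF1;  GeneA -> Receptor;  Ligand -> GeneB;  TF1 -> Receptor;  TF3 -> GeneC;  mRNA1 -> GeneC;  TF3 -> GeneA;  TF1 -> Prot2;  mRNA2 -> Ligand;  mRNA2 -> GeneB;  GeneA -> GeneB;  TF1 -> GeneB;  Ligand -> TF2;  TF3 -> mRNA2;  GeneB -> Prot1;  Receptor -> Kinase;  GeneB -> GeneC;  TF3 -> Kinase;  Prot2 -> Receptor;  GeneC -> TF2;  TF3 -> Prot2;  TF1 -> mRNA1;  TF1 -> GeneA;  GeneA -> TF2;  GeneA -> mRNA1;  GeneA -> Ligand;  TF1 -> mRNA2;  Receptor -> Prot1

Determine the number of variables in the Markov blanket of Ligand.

6

Recall MB(v) = parents ∪ children ∪ spouses, where spouses are the other parents of v's children.
Parents of Ligand: GeneA, mRNA2.
Ligand has children GeneB, TF2.
Parents of each child, excluding Ligand:
  parents(GeneB) \ {Ligand} = {GeneA, TF1, mRNA2}.
  TF2 also has parents GeneA, GeneC, TF1.
MB(Ligand) = {GeneA, GeneB, GeneC, TF1, TF2, mRNA2}, which has 6 nodes.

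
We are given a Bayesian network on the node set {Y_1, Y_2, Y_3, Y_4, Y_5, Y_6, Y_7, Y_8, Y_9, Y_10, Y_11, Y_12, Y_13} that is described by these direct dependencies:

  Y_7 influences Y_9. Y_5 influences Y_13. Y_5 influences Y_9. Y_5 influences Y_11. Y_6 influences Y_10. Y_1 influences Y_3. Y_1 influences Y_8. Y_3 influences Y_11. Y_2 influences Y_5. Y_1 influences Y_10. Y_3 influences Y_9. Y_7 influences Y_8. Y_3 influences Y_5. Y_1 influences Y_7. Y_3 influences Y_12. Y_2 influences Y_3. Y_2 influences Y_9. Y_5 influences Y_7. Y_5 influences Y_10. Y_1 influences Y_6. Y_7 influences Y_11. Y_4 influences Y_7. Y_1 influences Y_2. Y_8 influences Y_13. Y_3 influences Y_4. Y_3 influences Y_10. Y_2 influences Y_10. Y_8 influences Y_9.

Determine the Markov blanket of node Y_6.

Y_6's children: Y_10.
Y_6 has parent Y_1.
Other parents of Y_6's children:
  Y_10: Y_1, Y_2, Y_3, Y_5
So the Markov blanket of Y_6 is {Y_1, Y_2, Y_3, Y_5, Y_10}.

{Y_1, Y_2, Y_3, Y_5, Y_10}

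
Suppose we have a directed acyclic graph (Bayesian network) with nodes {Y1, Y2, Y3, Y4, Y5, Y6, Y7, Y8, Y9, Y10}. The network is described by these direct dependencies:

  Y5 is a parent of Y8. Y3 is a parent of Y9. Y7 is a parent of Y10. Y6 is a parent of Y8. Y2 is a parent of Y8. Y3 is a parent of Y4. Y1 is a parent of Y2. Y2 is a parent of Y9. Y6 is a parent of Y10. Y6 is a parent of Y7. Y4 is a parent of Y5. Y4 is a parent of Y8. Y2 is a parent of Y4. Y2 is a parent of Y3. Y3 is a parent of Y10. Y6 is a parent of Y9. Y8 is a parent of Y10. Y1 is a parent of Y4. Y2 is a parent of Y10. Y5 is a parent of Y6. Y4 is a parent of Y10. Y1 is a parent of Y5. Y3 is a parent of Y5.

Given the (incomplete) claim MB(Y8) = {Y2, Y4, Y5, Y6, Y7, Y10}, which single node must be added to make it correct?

Y3

The Markov blanket of a node is its parents, its children, and the other parents of its children.
Pa(Y8) = {Y2, Y4, Y5, Y6}.
Y8 has child Y10.
Other parents of Y8's children:
  Y10: Y2, Y3, Y4, Y6, Y7
MB(Y8) = {Y2, Y3, Y4, Y5, Y6, Y7, Y10}.
Comparing with the claimed set, Y3 is missing.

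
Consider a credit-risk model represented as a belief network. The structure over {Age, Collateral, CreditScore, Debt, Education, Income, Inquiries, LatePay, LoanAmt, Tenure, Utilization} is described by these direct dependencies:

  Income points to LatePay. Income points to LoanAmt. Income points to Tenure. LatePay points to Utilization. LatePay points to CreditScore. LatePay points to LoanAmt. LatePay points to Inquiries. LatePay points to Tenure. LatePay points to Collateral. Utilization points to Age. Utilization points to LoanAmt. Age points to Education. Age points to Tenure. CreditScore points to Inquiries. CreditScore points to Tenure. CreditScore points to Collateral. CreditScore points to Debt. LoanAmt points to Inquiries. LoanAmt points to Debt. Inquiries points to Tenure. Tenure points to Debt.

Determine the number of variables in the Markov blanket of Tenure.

7

Tenure has child Debt.
Tenure's parents: Age, CreditScore, Income, Inquiries, LatePay.
Other parents of Tenure's children:
  Debt: CreditScore, LoanAmt
MB(Tenure) = {Age, CreditScore, Debt, Income, Inquiries, LatePay, LoanAmt}, which has 7 nodes.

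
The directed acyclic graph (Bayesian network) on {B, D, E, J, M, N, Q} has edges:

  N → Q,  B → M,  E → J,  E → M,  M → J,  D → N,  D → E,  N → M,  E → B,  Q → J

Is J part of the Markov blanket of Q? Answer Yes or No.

Yes

J is a child of Q.
So J ∈ MB(Q).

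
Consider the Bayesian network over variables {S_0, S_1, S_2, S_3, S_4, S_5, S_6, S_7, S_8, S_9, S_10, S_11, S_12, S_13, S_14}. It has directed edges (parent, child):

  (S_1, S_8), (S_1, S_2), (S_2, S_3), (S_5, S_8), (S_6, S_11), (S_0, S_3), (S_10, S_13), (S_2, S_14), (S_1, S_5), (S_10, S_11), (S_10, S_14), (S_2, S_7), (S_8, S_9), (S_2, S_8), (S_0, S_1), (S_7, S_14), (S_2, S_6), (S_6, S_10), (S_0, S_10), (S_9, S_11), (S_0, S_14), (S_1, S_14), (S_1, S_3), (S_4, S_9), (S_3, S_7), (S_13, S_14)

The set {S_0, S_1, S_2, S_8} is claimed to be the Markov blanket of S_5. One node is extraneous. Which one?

S_0

By definition, MB(S_5) is built from S_5's parents, S_5's children, and the co-parents of S_5.
S_5 has parent S_1.
Ch(S_5) = {S_8}.
Other parents of S_5's children:
  S_8: S_1, S_2
MB(S_5) = {S_1, S_2, S_8}.
S_0 is neither a parent, child, nor co-parent of S_5, so it does not belong.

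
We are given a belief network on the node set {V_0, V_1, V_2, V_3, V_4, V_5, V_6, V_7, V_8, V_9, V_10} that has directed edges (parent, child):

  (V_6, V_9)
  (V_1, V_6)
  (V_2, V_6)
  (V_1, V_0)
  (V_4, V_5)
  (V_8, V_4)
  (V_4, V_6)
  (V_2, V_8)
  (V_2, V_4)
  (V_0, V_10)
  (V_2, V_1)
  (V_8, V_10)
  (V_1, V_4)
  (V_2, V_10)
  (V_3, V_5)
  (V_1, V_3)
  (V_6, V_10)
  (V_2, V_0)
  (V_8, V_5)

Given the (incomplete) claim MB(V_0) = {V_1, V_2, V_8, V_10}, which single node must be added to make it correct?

V_6

By definition, MB(V_0) is built from V_0's parents, V_0's children, and the co-parents of V_0.
Children of V_0: V_10.
V_0 has parents V_1, V_2.
For each child, the remaining parents (spouses of V_0):
  V_10's other parents are V_2, V_6, V_8.
MB(V_0) = {V_1, V_2, V_6, V_8, V_10}.
Comparing with the claimed set, V_6 is missing.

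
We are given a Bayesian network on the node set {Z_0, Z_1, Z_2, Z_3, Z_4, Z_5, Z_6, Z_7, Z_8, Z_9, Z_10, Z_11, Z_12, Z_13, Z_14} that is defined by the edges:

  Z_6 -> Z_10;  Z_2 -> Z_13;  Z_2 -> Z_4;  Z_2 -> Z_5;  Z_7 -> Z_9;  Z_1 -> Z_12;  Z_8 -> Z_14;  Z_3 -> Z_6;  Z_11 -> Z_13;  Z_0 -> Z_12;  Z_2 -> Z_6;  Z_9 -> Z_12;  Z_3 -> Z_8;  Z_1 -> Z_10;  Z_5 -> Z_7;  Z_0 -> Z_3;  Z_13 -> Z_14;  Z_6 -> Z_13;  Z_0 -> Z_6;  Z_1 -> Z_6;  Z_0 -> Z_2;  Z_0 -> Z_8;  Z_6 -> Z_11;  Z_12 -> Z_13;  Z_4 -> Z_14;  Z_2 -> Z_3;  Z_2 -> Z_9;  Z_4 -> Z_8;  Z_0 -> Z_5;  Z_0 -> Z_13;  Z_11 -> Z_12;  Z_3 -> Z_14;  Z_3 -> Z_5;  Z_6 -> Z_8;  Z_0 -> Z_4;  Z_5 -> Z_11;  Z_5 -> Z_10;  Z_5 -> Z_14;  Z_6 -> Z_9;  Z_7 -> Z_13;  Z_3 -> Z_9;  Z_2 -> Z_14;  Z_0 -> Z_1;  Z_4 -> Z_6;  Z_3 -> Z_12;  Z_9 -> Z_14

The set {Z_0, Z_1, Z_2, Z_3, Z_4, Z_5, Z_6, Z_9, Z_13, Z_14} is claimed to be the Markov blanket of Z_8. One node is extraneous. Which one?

Z_1

By definition, MB(Z_8) is built from Z_8's parents, Z_8's children, and the co-parents of Z_8.
Parents of Z_8: Z_0, Z_3, Z_4, Z_6.
Ch(Z_8) = {Z_14}.
Co-parents of Z_8 (other parents of its children):
  Z_14 also has parents Z_2, Z_3, Z_4, Z_5, Z_9, Z_13.
MB(Z_8) = {Z_0, Z_2, Z_3, Z_4, Z_5, Z_6, Z_9, Z_13, Z_14}.
Z_1 is neither a parent, child, nor co-parent of Z_8, so it does not belong.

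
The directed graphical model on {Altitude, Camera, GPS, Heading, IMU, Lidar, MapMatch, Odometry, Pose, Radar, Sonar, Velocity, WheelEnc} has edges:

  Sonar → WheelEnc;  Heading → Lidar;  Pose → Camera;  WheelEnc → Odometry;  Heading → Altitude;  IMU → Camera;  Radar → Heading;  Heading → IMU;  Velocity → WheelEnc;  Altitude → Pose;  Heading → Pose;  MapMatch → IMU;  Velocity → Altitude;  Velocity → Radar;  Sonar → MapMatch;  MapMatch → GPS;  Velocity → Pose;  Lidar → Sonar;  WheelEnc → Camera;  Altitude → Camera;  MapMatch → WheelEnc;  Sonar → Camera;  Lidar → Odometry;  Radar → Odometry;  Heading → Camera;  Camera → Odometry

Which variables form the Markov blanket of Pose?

By definition, MB(Pose) is built from Pose's parents, Pose's children, and the co-parents of Pose.
Parents of Pose: Altitude, Heading, Velocity.
Children of Pose: Camera.
For each child, the remaining parents (spouses of Pose):
  Camera: Altitude, Heading, IMU, Sonar, WheelEnc
Union: {Altitude, Heading, Velocity} ∪ {Camera} ∪ {Altitude, Heading, IMU, Sonar, WheelEnc} = {Altitude, Camera, Heading, IMU, Sonar, Velocity, WheelEnc}.

{Altitude, Camera, Heading, IMU, Sonar, Velocity, WheelEnc}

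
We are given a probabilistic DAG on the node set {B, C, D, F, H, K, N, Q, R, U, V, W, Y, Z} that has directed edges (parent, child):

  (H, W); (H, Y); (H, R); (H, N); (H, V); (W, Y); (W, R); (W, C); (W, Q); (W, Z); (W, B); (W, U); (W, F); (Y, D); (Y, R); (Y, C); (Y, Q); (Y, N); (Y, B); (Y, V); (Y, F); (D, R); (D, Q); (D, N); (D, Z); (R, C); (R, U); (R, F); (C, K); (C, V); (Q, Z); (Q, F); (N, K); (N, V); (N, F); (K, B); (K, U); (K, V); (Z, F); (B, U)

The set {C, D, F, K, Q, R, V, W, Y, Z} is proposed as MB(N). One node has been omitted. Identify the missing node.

H

N's parents: D, H, Y.
N's children: F, K, V.
Parents of each child, excluding N:
  K's other parent is C.
  V also has parents C, H, K, Y.
  F's other parents are Q, R, W, Y, Z.
MB(N) = {C, D, F, H, K, Q, R, V, W, Y, Z}.
Comparing with the claimed set, H is missing.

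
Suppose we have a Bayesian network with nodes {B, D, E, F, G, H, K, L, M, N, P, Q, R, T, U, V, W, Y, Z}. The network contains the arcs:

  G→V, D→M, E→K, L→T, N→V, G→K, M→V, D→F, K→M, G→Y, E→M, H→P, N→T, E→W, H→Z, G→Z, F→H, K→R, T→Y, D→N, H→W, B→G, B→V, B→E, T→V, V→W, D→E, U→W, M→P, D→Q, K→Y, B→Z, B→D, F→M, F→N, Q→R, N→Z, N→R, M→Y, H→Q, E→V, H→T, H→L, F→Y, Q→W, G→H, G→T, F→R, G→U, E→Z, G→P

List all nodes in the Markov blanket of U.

{E, G, H, Q, V, W}

Parents of U: G.
U has child W.
For each child, the remaining parents (spouses of U):
  W's other parents are E, H, Q, V.
So the Markov blanket of U is {E, G, H, Q, V, W}.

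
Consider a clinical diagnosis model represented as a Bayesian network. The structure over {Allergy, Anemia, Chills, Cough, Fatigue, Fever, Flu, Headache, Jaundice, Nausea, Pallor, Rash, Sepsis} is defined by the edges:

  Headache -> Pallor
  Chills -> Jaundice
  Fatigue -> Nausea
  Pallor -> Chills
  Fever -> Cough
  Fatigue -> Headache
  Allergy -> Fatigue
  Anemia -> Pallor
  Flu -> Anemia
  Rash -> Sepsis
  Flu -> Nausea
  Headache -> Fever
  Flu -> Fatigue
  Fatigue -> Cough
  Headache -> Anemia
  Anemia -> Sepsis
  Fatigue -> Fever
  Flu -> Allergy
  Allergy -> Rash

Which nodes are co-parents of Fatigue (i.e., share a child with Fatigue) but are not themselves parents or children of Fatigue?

Children of Fatigue: Cough, Fever, Headache, Nausea.
  Headache: no additional parents.
  Fever's other parent is Headache.
  parents(Nausea) \ {Fatigue} = {Flu}.
  Cough also has parent Fever.
Excluding nodes already adjacent to Fatigue (Allergy, Cough, Fever, Flu, Headache, Nausea), the co-parent-only contribution is {}.

{}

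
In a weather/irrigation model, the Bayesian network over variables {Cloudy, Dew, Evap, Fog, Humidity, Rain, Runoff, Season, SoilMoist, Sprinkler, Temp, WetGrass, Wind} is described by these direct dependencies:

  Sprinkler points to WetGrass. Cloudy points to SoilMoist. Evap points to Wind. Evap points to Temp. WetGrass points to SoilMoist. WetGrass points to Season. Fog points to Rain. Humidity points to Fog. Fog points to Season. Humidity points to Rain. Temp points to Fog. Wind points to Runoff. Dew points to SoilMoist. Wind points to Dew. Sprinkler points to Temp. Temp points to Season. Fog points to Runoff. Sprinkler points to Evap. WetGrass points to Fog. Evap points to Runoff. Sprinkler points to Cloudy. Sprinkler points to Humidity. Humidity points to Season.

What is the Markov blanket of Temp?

Temp's parents: Evap, Sprinkler.
Ch(Temp) = {Fog, Season}.
For each child, the remaining parents (spouses of Temp):
  Fog also has parents Humidity, WetGrass.
  Season's other parents are Fog, Humidity, WetGrass.
So the Markov blanket of Temp is {Evap, Fog, Humidity, Season, Sprinkler, WetGrass}.

{Evap, Fog, Humidity, Season, Sprinkler, WetGrass}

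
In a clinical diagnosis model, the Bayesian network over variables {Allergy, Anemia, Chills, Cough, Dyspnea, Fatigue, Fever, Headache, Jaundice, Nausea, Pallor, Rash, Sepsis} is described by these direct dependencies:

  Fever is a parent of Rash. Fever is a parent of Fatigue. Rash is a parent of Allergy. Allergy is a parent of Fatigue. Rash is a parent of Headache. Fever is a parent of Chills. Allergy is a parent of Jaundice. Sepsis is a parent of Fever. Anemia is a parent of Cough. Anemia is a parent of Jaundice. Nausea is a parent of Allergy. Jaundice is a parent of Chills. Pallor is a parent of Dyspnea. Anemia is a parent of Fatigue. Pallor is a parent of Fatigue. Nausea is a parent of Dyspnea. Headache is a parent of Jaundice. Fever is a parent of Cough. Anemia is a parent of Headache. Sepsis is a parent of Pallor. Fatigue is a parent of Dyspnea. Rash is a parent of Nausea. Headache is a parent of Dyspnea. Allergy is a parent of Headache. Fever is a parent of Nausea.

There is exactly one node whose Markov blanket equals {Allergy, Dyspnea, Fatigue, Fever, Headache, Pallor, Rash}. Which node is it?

The target node must have every member of {Allergy, Dyspnea, Fatigue, Fever, Headache, Pallor, Rash} as a parent, child, or co-parent, and no others.
Parents of Nausea: Fever, Rash; children: Allergy, Dyspnea; co-parents: Fatigue, Headache, Pallor, Rash.
These exactly cover the given set, so the node is Nausea.

Nausea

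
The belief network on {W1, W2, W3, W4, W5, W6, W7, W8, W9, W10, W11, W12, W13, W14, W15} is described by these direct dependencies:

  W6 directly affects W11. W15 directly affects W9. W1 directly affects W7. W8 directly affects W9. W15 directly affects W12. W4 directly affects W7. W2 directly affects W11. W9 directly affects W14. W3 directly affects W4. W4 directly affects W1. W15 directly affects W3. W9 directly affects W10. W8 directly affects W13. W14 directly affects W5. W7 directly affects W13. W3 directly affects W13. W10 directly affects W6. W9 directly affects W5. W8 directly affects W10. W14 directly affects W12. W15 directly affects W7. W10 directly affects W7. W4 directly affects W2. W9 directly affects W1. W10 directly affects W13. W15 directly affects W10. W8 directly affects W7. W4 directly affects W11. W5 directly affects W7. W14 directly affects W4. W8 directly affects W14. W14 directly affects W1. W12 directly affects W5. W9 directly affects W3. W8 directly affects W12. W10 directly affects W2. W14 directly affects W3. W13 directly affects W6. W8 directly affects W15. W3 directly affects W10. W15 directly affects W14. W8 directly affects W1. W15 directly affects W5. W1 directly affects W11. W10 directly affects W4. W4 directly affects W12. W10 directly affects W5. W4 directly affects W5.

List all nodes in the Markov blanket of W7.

Parents of W7: W1, W4, W5, W8, W10, W15.
W7's children: W13.
Other parents of W7's children:
  W13: W3, W8, W10
Union: {W1, W4, W5, W8, W10, W15} ∪ {W13} ∪ {W3, W8, W10} = {W1, W3, W4, W5, W8, W10, W13, W15}.

{W1, W3, W4, W5, W8, W10, W13, W15}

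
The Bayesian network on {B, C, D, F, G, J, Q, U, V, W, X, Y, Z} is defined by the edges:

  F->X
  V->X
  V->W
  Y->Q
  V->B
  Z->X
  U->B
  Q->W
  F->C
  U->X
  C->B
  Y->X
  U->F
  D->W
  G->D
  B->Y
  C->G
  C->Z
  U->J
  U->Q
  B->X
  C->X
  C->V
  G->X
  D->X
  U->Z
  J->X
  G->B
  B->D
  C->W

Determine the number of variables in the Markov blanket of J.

A node's Markov blanket = Pa ∪ Ch ∪ (parents of Ch other than the node itself).
Ch(J) = {X}.
J has parent U.
Co-parents of J (other parents of its children):
  X also has parents B, C, D, F, G, U, V, Y, Z.
MB(J) = {B, C, D, F, G, U, V, X, Y, Z}, which has 10 nodes.

10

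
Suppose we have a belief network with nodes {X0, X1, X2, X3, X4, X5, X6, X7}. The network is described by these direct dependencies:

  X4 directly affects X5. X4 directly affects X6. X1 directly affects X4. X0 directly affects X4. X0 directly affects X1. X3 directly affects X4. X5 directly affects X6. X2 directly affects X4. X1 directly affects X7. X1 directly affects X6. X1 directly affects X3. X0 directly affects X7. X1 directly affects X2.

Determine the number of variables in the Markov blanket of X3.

The Markov blanket of a node is its parents, its children, and the other parents of its children.
X3's parents: X1.
Children of X3: X4.
Other parents of X3's children:
  X4: X0, X1, X2
MB(X3) = {X0, X1, X2, X4}, which has 4 nodes.

4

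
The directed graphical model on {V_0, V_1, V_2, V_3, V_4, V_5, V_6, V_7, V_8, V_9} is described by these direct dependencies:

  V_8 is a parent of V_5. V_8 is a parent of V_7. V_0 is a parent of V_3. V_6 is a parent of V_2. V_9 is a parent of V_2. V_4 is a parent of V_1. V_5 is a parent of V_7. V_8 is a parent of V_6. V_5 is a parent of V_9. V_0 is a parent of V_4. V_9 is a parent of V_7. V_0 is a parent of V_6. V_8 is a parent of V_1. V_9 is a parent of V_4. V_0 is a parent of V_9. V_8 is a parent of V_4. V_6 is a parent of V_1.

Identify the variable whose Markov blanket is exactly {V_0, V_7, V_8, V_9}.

V_5

The target node must have every member of {V_0, V_7, V_8, V_9} as a parent, child, or co-parent, and no others.
Parents of V_5: V_8; children: V_7, V_9; co-parents: V_0, V_8, V_9.
These exactly cover the given set, so the node is V_5.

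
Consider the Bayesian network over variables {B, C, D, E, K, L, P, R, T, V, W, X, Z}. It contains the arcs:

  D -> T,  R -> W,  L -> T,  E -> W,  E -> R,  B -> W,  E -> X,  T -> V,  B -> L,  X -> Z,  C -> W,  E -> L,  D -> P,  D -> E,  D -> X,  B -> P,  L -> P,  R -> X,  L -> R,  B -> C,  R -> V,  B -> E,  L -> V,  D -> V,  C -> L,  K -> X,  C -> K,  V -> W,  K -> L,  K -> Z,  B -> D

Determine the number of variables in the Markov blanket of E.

9

A node's Markov blanket = Pa ∪ Ch ∪ (parents of Ch other than the node itself).
Ch(E) = {L, R, W, X}.
E has parents B, D.
Parents of each child, excluding E:
  L also has parents B, C, K.
  R also has parent L.
  parents(W) \ {E} = {B, C, R, V}.
  X's other parents are D, K, R.
MB(E) = {B, C, D, K, L, R, V, W, X}, which has 9 nodes.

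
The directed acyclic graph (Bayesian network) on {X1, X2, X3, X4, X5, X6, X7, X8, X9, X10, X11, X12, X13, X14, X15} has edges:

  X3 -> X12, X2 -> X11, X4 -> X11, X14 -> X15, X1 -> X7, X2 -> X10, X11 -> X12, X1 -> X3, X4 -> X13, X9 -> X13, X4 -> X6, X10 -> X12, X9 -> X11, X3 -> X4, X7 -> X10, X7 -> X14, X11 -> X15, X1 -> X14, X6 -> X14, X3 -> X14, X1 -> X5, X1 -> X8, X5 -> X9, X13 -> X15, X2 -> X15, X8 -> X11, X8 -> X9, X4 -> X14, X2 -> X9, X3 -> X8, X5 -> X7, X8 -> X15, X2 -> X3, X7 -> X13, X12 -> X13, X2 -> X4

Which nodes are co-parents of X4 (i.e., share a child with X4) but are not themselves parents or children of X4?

Children of X4: X6, X11, X13, X14.
  X6 has no other parent.
  X11's other parents are X2, X8, X9.
  X13's other parents are X7, X9, X12.
  X14's other parents are X1, X3, X6, X7.
Excluding nodes already adjacent to X4 (X2, X3, X6, X11, X13, X14), the co-parent-only contribution is {X1, X7, X8, X9, X12}.

{X1, X7, X8, X9, X12}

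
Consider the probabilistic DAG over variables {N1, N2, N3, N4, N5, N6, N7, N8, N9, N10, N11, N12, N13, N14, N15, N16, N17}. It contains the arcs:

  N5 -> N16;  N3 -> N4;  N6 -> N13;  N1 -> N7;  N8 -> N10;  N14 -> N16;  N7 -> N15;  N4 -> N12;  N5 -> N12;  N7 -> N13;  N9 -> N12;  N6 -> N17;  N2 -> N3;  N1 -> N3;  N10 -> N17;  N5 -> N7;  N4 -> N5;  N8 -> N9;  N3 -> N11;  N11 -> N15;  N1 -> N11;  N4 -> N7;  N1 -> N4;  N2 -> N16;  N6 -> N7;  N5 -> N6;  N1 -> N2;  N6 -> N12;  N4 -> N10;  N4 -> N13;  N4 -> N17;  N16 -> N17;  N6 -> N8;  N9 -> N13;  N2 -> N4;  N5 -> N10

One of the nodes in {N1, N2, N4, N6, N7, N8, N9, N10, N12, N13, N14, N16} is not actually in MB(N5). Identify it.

N13

By definition, MB(N5) is built from N5's parents, N5's children, and the co-parents of N5.
N5's children: N6, N7, N10, N12, N16.
N5's parents: N4.
Parents of each child, excluding N5:
  N6: —
  N7: N1, N4, N6
  N10: N4, N8
  N12: N4, N6, N9
  N16: N2, N14
MB(N5) = {N1, N2, N4, N6, N7, N8, N9, N10, N12, N14, N16}.
N13 is neither a parent, child, nor co-parent of N5, so it does not belong.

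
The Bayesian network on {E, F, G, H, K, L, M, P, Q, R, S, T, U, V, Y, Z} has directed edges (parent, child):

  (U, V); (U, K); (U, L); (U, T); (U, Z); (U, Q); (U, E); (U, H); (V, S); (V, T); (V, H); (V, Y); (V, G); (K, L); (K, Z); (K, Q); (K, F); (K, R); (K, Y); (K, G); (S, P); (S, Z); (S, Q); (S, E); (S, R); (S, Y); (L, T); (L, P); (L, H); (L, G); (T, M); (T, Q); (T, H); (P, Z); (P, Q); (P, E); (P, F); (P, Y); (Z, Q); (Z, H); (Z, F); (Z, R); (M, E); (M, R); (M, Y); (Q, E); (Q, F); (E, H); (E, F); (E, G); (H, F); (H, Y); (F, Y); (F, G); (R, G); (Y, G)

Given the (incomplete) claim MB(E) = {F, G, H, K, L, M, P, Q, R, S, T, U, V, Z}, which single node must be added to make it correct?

Y

Recall MB(v) = parents ∪ children ∪ spouses, where spouses are the other parents of v's children.
E's parents: M, P, Q, S, U.
E has children F, G, H.
For each child, the remaining parents (spouses of E):
  H: L, T, U, V, Z
  F: H, K, P, Q, Z
  G: F, K, L, R, V, Y
MB(E) = {F, G, H, K, L, M, P, Q, R, S, T, U, V, Y, Z}.
Comparing with the claimed set, Y is missing.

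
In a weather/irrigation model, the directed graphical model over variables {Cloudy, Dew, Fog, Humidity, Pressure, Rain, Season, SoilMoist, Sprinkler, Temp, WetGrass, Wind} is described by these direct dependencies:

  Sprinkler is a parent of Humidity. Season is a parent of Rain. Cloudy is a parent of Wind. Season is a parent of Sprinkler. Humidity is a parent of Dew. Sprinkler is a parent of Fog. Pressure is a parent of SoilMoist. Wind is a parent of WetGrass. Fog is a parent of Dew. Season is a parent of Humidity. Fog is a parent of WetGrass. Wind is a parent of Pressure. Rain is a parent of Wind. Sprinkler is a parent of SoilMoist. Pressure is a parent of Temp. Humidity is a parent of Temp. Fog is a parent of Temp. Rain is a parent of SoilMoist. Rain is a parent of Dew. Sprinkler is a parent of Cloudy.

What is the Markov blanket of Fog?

{Dew, Humidity, Pressure, Rain, Sprinkler, Temp, WetGrass, Wind}

Parents of Fog: Sprinkler.
Fog has children Dew, Temp, WetGrass.
For each child, the remaining parents (spouses of Fog):
  WetGrass: Wind
  Dew: Humidity, Rain
  Temp: Humidity, Pressure
Taking the union gives {Dew, Humidity, Pressure, Rain, Sprinkler, Temp, WetGrass, Wind}.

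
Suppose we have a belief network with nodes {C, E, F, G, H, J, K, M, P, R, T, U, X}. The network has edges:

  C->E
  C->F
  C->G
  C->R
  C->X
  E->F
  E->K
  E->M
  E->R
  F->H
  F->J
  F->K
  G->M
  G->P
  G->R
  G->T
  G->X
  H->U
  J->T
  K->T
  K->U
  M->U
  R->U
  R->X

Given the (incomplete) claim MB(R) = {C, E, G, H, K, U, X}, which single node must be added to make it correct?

M

By definition, MB(R) is built from R's parents, R's children, and the co-parents of R.
R's parents: C, E, G.
Ch(R) = {U, X}.
For each child, the remaining parents (spouses of R):
  parents(U) \ {R} = {H, K, M}.
  X's other parents are C, G.
MB(R) = {C, E, G, H, K, M, U, X}.
Comparing with the claimed set, M is missing.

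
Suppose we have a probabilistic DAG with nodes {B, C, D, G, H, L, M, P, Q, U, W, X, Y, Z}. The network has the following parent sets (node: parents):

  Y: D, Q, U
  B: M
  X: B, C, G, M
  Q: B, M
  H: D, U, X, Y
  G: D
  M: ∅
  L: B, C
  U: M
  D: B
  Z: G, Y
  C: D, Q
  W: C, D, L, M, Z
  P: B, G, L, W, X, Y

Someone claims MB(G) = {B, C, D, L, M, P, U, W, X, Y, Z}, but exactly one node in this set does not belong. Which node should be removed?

A node's Markov blanket = Pa ∪ Ch ∪ (parents of Ch other than the node itself).
G's parents: D.
Children of G: P, X, Z.
Parents of each child, excluding G:
  Z: Y
  X: B, C, M
  P: B, L, W, X, Y
MB(G) = {B, C, D, L, M, P, W, X, Y, Z}.
U is neither a parent, child, nor co-parent of G, so it does not belong.

U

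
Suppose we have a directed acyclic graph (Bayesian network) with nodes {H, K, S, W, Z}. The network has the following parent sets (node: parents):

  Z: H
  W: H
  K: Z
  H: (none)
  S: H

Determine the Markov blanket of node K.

Parents of K: Z.
Ch(K) = {}.
K has no children, so there are no co-parents.
Taking the union gives {Z}.

{Z}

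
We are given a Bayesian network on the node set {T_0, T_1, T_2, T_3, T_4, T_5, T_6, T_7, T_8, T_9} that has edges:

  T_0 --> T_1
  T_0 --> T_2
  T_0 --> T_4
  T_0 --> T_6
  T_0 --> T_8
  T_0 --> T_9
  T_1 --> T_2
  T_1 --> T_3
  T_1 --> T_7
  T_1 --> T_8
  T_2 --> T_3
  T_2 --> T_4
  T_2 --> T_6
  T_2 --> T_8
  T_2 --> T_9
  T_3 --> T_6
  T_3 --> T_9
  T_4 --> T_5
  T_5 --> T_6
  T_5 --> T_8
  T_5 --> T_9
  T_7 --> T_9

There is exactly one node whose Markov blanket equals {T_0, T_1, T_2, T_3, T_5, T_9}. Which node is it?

The target node must have every member of {T_0, T_1, T_2, T_3, T_5, T_9} as a parent, child, or co-parent, and no others.
Parents of T_7: T_1; children: T_9; co-parents: T_0, T_2, T_3, T_5.
These exactly cover the given set, so the node is T_7.

T_7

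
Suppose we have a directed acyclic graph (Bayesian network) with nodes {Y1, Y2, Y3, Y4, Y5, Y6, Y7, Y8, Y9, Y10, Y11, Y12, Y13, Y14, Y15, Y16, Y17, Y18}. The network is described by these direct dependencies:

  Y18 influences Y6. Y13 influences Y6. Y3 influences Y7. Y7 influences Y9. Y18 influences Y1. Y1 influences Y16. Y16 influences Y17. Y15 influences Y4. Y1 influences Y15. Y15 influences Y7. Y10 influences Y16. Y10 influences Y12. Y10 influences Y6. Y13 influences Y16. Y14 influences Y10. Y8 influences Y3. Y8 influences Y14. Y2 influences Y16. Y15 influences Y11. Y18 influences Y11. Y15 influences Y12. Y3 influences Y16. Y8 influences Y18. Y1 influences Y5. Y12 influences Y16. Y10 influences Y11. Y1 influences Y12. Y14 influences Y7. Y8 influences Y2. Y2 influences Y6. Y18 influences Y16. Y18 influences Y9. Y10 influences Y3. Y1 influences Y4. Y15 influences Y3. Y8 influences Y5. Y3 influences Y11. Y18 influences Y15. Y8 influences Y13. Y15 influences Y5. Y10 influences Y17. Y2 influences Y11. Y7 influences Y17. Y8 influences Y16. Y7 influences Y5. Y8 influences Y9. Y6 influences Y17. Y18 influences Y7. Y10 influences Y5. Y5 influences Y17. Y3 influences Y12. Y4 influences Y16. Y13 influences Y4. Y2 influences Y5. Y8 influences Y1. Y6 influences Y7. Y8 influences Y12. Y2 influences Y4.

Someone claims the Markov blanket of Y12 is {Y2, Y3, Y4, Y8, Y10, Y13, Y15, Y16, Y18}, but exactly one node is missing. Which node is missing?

Y1

Y12's parents: Y1, Y3, Y8, Y10, Y15.
Ch(Y12) = {Y16}.
Other parents of Y12's children:
  Y16: Y1, Y2, Y3, Y4, Y8, Y10, Y13, Y18
MB(Y12) = {Y1, Y2, Y3, Y4, Y8, Y10, Y13, Y15, Y16, Y18}.
Comparing with the claimed set, Y1 is missing.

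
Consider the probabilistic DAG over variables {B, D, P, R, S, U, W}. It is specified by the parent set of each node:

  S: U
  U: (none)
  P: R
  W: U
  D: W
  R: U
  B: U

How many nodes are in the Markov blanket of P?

Recall MB(v) = parents ∪ children ∪ spouses, where spouses are the other parents of v's children.
Children of P: none.
P's parents: R.
With no children, P has no spouses; the co-parent set is empty.
MB(P) = {R}, which has 1 node.

1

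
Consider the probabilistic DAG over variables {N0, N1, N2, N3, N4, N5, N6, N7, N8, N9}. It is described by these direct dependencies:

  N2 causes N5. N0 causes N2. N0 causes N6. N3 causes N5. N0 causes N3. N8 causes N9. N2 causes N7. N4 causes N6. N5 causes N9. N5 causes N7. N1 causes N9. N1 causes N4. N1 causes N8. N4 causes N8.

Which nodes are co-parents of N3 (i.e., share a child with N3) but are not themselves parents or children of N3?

{N2}

Children of N3: N5.
  N5: N2
Excluding nodes already adjacent to N3 (N0, N5), the co-parent-only contribution is {N2}.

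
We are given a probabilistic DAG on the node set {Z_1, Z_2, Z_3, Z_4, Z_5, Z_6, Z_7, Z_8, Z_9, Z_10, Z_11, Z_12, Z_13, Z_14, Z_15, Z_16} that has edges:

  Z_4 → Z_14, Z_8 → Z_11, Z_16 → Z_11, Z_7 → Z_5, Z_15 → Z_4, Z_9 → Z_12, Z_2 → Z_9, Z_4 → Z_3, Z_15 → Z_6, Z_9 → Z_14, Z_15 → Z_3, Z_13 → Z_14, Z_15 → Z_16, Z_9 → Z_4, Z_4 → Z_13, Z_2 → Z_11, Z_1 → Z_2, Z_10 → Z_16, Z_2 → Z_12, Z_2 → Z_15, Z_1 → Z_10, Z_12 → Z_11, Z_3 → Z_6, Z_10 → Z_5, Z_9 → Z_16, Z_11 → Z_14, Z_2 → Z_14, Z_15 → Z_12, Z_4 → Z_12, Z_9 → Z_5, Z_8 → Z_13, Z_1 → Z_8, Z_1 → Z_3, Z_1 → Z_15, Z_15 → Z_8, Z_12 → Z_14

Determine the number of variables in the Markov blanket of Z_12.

9

Z_12's children: Z_11, Z_14.
Z_12's parents: Z_2, Z_4, Z_9, Z_15.
Parents of each child, excluding Z_12:
  parents(Z_11) \ {Z_12} = {Z_2, Z_8, Z_16}.
  parents(Z_14) \ {Z_12} = {Z_2, Z_4, Z_9, Z_11, Z_13}.
MB(Z_12) = {Z_2, Z_4, Z_8, Z_9, Z_11, Z_13, Z_14, Z_15, Z_16}, which has 9 nodes.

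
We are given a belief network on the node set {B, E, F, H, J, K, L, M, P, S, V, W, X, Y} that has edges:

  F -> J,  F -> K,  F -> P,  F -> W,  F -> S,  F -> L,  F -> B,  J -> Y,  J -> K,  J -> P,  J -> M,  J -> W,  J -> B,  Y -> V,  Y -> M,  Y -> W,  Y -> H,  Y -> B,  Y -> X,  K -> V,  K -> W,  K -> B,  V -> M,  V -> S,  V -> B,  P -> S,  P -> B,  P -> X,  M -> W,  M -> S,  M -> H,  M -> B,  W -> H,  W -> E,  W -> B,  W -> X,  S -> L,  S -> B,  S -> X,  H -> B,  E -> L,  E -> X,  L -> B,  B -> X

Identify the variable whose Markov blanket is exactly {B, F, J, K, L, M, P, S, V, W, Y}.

The target node must have every member of {B, F, J, K, L, M, P, S, V, W, Y} as a parent, child, or co-parent, and no others.
Parents of H: M, W, Y; children: B; co-parents: F, J, K, L, M, P, S, V, W, Y.
These exactly cover the given set, so the node is H.

H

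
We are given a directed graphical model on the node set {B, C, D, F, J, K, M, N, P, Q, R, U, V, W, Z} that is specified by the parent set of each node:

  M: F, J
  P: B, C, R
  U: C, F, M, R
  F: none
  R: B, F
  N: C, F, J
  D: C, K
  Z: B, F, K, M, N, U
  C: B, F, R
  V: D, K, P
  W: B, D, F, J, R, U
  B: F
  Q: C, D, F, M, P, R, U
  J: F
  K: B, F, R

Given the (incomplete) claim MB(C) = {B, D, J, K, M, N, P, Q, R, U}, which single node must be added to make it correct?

Children of C: D, N, P, Q, U.
Pa(C) = {B, F, R}.
For each child, the remaining parents (spouses of C):
  D: K
  U: F, M, R
  N: F, J
  P: B, R
  Q: D, F, M, P, R, U
MB(C) = {B, D, F, J, K, M, N, P, Q, R, U}.
Comparing with the claimed set, F is missing.

F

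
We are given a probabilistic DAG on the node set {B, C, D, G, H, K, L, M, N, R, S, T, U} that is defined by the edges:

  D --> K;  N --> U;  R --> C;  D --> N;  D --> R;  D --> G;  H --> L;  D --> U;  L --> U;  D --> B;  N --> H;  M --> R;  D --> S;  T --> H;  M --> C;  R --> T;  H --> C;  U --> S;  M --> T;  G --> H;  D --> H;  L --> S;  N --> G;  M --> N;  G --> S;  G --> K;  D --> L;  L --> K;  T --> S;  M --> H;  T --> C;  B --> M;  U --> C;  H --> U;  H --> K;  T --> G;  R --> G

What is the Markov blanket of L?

{D, G, H, K, N, S, T, U}

L's parents: D, H.
Ch(L) = {K, S, U}.
Parents of each child, excluding L:
  U: D, H, N
  K: D, G, H
  S: D, G, T, U
Union: {D, H} ∪ {K, S, U} ∪ {D, G, H, N, T, U} = {D, G, H, K, N, S, T, U}.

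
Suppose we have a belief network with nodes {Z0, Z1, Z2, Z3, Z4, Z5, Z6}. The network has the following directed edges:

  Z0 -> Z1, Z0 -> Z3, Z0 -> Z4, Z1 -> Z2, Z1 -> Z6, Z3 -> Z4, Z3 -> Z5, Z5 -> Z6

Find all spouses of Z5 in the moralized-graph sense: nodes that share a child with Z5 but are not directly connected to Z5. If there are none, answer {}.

Children of Z5: Z6.
  Z6: Z1
Excluding nodes already adjacent to Z5 (Z3, Z6), the co-parent-only contribution is {Z1}.

{Z1}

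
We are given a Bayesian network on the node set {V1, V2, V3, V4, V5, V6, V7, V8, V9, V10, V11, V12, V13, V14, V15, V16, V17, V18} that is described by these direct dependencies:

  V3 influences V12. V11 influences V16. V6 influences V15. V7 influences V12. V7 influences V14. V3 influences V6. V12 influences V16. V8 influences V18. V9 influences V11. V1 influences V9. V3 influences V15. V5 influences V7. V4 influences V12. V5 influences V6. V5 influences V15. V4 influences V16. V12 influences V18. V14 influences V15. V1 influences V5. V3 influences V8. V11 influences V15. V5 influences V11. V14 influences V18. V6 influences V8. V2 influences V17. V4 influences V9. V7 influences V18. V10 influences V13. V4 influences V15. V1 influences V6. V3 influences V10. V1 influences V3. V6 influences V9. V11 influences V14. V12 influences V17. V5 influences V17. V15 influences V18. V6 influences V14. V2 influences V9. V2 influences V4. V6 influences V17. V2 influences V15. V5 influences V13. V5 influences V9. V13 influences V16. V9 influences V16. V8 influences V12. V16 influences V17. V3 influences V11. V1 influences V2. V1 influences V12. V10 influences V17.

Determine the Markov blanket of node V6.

{V1, V2, V3, V4, V5, V7, V8, V9, V10, V11, V12, V14, V15, V16, V17}

Recall MB(v) = parents ∪ children ∪ spouses, where spouses are the other parents of v's children.
Pa(V6) = {V1, V3, V5}.
V6 has children V8, V9, V14, V15, V17.
For each child, the remaining parents (spouses of V6):
  V8's other parent is V3.
  parents(V9) \ {V6} = {V1, V2, V4, V5}.
  V14's other parents are V7, V11.
  parents(V15) \ {V6} = {V2, V3, V4, V5, V11, V14}.
  parents(V17) \ {V6} = {V2, V5, V10, V12, V16}.
Taking the union gives {V1, V2, V3, V4, V5, V7, V8, V9, V10, V11, V12, V14, V15, V16, V17}.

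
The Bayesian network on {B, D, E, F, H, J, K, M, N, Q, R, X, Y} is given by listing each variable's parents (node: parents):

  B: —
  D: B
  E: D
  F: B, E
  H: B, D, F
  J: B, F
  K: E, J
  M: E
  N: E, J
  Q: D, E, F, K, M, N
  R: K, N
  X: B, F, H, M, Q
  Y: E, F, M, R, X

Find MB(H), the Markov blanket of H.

A node's Markov blanket = Pa ∪ Ch ∪ (parents of Ch other than the node itself).
H has parents B, D, F.
H's children: X.
Parents of each child, excluding H:
  X: B, F, M, Q
Union: {B, D, F} ∪ {X} ∪ {B, F, M, Q} = {B, D, F, M, Q, X}.

{B, D, F, M, Q, X}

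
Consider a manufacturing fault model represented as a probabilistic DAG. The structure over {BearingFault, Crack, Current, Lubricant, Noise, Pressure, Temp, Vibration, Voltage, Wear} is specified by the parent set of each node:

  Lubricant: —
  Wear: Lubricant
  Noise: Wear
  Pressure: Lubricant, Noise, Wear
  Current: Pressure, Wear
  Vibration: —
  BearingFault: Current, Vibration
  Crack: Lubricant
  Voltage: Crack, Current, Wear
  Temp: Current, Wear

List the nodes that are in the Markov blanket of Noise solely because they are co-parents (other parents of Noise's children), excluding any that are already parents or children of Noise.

{Lubricant}

Children of Noise: Pressure.
  Pressure also has parents Lubricant, Wear.
Excluding nodes already adjacent to Noise (Pressure, Wear), the co-parent-only contribution is {Lubricant}.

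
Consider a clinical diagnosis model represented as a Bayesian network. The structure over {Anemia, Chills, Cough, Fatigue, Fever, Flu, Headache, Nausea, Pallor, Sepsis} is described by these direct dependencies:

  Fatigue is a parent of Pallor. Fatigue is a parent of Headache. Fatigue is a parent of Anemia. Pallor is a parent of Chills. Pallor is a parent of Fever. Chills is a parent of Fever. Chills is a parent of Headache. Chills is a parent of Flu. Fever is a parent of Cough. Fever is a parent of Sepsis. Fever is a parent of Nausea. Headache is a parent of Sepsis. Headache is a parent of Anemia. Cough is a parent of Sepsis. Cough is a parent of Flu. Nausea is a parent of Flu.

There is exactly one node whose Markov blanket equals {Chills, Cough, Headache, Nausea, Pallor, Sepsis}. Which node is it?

Fever

The target node must have every member of {Chills, Cough, Headache, Nausea, Pallor, Sepsis} as a parent, child, or co-parent, and no others.
Parents of Fever: Chills, Pallor; children: Cough, Nausea, Sepsis; co-parents: Cough, Headache.
These exactly cover the given set, so the node is Fever.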